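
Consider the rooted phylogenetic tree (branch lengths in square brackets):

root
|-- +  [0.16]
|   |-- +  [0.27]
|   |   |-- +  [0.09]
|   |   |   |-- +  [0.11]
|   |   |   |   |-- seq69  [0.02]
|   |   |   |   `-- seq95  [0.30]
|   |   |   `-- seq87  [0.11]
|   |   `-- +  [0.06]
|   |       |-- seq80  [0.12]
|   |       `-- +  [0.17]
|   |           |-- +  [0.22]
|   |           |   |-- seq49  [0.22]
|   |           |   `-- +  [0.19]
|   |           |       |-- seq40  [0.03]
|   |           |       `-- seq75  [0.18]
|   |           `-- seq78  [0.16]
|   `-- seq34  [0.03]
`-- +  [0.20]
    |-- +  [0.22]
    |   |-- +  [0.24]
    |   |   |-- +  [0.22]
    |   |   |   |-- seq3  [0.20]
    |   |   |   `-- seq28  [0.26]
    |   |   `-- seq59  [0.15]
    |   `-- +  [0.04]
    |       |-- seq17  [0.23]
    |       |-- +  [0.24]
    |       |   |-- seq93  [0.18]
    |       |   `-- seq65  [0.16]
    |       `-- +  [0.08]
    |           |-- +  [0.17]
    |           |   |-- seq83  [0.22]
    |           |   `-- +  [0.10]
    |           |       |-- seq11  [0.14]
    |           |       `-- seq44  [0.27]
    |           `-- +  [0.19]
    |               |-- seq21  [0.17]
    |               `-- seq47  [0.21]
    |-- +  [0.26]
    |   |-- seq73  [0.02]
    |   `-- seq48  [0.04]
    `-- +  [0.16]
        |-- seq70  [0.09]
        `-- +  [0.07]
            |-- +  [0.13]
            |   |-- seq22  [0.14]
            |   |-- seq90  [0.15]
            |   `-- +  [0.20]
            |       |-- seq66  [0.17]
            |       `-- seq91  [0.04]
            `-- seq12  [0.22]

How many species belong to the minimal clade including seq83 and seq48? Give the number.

19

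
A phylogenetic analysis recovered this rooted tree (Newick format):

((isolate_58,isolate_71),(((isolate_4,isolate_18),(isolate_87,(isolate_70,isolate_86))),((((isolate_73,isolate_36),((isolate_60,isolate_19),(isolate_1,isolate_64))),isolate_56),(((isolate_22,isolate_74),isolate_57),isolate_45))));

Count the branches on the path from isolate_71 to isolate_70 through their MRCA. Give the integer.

The MRCA of isolate_71 and isolate_70 is the root of the tree.
From isolate_71 up to that node: 2 branches. From isolate_70 up to the same node: 5 branches. Total: 2 + 5 = 7.

7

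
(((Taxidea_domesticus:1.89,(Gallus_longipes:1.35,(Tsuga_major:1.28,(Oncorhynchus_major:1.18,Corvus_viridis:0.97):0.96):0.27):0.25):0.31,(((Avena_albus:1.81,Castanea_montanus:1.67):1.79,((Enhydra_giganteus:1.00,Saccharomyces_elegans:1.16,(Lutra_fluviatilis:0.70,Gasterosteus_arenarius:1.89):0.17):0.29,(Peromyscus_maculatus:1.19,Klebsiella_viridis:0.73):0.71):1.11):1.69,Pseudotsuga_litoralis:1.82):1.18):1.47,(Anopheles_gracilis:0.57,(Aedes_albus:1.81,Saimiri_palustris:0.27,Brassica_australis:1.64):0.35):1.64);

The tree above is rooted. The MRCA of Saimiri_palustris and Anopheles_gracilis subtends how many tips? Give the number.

The MRCA of Saimiri_palustris and Anopheles_gracilis is the node subtending (Anopheles_gracilis,(Aedes_albus,Saimiri_palustris,Brassica_australis)).
That clade contains 4 terminal taxa: Aedes_albus, Anopheles_gracilis, Brassica_australis, Saimiri_palustris.

4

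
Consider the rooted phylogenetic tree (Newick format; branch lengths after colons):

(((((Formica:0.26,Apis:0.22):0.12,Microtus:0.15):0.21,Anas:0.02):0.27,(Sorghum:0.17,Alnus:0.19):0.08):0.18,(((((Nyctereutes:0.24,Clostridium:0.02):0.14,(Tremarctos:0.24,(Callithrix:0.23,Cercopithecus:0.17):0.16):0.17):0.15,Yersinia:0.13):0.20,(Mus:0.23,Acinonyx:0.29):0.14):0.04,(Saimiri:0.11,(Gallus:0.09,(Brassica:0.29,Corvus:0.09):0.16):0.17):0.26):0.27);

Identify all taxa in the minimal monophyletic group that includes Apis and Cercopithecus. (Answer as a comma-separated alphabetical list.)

Tracing Apis: it sits inside (Formica,Apis).
Tracing Cercopithecus: it sits inside (Callithrix,Cercopithecus).
The smallest clade enclosing both is the whole tree (their MRCA is the root), so the answer is all 18 tips in alphabetical order.

Acinonyx, Alnus, Anas, Apis, Brassica, Callithrix, Cercopithecus, Clostridium, Corvus, Formica, Gallus, Microtus, Mus, Nyctereutes, Saimiri, Sorghum, Tremarctos, Yersinia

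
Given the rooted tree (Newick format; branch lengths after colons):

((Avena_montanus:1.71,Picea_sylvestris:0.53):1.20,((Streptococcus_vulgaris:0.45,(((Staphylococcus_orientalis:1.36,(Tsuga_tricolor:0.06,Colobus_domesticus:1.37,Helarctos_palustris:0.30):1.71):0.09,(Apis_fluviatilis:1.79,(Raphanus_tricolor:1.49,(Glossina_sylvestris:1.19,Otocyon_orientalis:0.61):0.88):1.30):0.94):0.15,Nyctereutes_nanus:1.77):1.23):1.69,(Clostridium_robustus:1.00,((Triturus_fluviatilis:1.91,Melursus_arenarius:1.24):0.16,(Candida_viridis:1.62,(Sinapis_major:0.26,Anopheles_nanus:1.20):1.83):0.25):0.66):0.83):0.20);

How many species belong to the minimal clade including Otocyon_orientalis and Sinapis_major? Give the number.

16

The MRCA of Otocyon_orientalis and Sinapis_major is the node subtending ((Streptococcus_vulgaris,(((Staphylococcus_orientalis,(Tsuga_tricolor,Colobus_domesticus,Helarctos_palustris)),(Apis_fluviatilis,(Raphanus_tricolor,(Glossina_sylvestris,Otocyon_orientalis)))),Nyctereutes_nanus)),(Clostridium_robustus,((Triturus_fluviatilis,Melursus_arenarius),(Candida_viridis,(Sinapis_major,Anopheles_nanus))))).
That clade contains 16 terminal taxa: Anopheles_nanus, Apis_fluviatilis, Candida_viridis, Clostridium_robustus, Colobus_domesticus, Glossina_sylvestris, Helarctos_palustris, Melursus_arenarius, Nyctereutes_nanus, Otocyon_orientalis, Raphanus_tricolor, Sinapis_major, Staphylococcus_orientalis, Streptococcus_vulgaris, Triturus_fluviatilis, Tsuga_tricolor.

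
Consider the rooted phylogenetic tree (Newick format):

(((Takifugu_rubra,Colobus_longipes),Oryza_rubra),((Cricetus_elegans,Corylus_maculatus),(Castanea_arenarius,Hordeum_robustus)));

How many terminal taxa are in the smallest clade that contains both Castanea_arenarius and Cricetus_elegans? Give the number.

The MRCA of Castanea_arenarius and Cricetus_elegans is the node subtending ((Cricetus_elegans,Corylus_maculatus),(Castanea_arenarius,Hordeum_robustus)).
That clade contains 4 terminal taxa: Castanea_arenarius, Corylus_maculatus, Cricetus_elegans, Hordeum_robustus.

4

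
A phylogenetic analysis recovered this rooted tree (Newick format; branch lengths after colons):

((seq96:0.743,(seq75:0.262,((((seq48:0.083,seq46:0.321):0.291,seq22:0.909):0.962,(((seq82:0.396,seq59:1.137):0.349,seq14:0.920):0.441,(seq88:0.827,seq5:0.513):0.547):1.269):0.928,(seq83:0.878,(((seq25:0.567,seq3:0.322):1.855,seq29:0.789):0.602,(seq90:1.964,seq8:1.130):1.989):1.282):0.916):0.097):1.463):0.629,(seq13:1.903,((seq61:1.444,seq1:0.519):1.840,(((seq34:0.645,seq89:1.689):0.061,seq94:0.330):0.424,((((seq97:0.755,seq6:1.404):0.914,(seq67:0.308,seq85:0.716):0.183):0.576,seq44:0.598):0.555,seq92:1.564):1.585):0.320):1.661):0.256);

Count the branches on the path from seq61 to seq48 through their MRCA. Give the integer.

The MRCA of seq61 and seq48 is the root of the tree.
From seq61 up to that node: 4 branches. From seq48 up to the same node: 7 branches. Total: 4 + 7 = 11.

11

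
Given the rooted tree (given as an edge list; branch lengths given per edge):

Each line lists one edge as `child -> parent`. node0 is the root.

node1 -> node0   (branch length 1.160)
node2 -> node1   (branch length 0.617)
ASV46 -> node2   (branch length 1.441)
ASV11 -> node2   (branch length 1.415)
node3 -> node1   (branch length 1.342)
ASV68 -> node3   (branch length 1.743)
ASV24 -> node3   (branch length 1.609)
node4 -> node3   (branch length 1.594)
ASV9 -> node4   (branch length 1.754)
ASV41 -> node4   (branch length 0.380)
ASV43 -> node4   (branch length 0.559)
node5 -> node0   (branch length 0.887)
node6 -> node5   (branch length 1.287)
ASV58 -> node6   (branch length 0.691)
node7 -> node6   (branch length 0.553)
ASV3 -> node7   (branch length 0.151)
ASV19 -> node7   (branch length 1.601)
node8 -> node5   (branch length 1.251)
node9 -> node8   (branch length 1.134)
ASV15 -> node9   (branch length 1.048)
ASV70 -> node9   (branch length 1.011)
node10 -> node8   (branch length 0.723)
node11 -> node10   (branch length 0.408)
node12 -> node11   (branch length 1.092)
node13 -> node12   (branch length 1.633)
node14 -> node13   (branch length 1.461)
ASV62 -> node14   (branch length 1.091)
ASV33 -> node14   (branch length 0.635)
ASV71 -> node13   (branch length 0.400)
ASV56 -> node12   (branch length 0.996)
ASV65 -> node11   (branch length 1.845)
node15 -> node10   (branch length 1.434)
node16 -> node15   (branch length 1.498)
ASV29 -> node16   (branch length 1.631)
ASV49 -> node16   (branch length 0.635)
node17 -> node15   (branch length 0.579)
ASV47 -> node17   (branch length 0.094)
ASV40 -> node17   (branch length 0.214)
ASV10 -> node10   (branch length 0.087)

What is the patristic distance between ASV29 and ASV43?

The path runs ASV29 → … → MRCA → … → ASV43; the MRCA is the root of the tree.
Branch lengths along that path: 1.631 + 1.498 + 1.434 + 0.723 + 1.251 + 0.887 + 1.160 + 1.342 + 1.594 + 0.559 = 12.079.

12.079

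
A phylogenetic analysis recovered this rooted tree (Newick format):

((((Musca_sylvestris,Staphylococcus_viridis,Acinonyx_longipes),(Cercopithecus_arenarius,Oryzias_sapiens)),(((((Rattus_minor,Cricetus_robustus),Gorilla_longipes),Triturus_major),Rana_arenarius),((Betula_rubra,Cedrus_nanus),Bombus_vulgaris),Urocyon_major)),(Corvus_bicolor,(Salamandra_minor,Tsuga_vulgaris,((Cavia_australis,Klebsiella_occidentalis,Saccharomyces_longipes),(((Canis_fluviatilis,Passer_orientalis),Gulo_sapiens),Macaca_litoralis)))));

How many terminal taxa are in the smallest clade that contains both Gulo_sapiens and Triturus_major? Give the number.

24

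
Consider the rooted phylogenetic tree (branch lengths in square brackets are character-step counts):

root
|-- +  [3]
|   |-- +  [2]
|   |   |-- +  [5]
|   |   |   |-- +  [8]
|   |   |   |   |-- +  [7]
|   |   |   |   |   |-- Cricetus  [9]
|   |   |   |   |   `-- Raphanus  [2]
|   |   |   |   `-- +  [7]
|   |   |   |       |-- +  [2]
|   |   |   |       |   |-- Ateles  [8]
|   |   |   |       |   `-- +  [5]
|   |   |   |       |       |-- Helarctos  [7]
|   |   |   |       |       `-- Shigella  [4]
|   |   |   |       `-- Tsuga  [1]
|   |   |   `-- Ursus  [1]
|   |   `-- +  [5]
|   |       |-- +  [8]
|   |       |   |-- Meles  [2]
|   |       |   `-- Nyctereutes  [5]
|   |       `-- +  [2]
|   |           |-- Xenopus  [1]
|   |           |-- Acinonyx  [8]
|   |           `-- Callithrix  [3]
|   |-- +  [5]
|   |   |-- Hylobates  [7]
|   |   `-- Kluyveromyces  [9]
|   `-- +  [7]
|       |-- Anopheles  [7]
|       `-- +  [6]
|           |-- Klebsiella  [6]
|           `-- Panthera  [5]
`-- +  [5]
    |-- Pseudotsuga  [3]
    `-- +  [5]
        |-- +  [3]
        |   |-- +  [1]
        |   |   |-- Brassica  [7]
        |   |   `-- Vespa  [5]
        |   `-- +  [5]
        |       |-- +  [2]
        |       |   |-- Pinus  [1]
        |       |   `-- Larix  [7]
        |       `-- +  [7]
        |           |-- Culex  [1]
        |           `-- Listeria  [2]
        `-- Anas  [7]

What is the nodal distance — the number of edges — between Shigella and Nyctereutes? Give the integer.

9

The MRCA of Shigella and Nyctereutes is the node subtending ((((Cricetus,Raphanus),((Ateles,(Helarctos,Shigella)),Tsuga)),Ursus),((Meles,Nyctereutes),(Xenopus,Acinonyx,Callithrix))).
From Shigella up to that node: 6 branches. From Nyctereutes up to the same node: 3 branches. Total: 6 + 3 = 9.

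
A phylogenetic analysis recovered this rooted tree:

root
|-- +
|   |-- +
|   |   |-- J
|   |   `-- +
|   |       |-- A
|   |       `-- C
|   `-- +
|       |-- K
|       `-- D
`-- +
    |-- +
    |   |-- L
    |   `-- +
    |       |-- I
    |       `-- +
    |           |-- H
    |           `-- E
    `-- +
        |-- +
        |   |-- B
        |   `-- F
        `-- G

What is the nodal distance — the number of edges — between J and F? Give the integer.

7

The MRCA of J and F is the root of the tree.
From J up to that node: 3 branches. From F up to the same node: 4 branches. Total: 3 + 4 = 7.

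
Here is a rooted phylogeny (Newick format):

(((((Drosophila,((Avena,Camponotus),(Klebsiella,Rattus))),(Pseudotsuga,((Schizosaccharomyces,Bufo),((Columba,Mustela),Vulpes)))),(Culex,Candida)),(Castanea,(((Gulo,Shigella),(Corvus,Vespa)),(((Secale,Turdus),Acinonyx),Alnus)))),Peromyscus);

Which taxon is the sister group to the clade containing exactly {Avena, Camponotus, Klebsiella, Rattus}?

Drosophila

The clade containing exactly {Avena, Camponotus, Klebsiella, Rattus} attaches to the tree at the node subtending (Drosophila,((Avena,Camponotus),(Klebsiella,Rattus))).
The other lineage descending from that same node — the sister group — is the single tip Drosophila.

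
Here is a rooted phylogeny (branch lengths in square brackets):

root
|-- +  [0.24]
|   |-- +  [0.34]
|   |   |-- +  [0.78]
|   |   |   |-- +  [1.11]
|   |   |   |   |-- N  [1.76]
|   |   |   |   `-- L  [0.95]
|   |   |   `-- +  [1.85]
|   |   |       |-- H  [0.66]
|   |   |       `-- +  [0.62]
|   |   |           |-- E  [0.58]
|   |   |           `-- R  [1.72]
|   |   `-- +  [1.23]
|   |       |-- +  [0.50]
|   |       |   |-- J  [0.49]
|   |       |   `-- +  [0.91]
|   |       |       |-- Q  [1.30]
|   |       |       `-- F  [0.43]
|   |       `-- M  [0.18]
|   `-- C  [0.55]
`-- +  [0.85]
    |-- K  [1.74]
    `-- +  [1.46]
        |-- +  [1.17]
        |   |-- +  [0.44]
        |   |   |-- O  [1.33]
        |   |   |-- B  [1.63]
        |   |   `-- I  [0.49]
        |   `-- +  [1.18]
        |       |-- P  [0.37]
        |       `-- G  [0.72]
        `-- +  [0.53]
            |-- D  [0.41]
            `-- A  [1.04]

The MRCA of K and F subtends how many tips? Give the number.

18

The MRCA of K and F is the root, so the clade is the entire tree.
That clade contains 18 terminal taxa: A, B, C, D, E, F, G, H, I, J, K, L, M, N, O, P, Q, R.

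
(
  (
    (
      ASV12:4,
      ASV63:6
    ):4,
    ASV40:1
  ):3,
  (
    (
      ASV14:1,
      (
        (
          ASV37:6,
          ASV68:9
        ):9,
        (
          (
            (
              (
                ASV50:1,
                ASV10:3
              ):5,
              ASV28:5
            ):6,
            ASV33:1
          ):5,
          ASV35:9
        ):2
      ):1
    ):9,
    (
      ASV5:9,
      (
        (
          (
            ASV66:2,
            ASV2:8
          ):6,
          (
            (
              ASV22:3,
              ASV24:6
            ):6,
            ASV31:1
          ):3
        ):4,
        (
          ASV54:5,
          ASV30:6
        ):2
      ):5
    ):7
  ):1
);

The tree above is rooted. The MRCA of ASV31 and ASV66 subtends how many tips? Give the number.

The MRCA of ASV31 and ASV66 is the node subtending ((ASV66,ASV2),((ASV22,ASV24),ASV31)).
That clade contains 5 terminal taxa: ASV2, ASV22, ASV24, ASV31, ASV66.

5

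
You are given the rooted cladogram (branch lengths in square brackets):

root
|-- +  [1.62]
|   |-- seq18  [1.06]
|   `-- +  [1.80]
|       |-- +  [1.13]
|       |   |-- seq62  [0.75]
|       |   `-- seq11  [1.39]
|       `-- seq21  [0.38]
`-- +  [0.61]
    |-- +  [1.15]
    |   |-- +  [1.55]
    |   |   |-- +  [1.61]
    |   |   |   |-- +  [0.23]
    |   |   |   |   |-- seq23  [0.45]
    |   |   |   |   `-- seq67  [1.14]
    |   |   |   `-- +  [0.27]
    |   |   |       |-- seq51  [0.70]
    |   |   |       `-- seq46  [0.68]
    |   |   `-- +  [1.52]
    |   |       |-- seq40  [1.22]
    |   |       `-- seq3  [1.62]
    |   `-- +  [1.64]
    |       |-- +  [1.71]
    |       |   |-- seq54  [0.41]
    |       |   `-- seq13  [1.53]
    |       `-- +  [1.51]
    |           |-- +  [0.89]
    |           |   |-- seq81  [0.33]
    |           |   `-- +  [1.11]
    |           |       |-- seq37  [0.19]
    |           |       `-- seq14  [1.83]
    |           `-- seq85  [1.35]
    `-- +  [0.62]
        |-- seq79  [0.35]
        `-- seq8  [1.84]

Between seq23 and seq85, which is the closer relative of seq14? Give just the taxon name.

seq85

The MRCA of seq14 and seq85 subtends ((seq81,(seq37,seq14)),seq85) (4 taxa).
The MRCA of seq14 and seq23 subtends ((((seq23,seq67),(seq51,seq46)),(seq40,seq3)),((seq54,seq13),((seq81,(seq37,seq14)),seq85))) (12 taxa).
The first is nested inside the second, so seq14 shares a more recent common ancestor with seq85.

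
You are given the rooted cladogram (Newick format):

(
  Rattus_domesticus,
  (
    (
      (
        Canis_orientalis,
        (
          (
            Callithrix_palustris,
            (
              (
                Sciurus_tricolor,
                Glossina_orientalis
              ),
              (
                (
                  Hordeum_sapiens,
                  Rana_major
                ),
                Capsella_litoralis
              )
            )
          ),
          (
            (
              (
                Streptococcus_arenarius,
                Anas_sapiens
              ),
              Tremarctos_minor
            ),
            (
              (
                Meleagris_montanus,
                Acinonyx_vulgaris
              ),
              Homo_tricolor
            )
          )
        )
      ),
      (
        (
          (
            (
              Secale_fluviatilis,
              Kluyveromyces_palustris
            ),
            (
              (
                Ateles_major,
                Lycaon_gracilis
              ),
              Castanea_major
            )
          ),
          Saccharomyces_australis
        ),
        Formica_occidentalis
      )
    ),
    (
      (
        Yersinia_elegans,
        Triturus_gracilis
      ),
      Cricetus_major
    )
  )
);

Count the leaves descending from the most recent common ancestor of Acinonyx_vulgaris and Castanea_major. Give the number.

20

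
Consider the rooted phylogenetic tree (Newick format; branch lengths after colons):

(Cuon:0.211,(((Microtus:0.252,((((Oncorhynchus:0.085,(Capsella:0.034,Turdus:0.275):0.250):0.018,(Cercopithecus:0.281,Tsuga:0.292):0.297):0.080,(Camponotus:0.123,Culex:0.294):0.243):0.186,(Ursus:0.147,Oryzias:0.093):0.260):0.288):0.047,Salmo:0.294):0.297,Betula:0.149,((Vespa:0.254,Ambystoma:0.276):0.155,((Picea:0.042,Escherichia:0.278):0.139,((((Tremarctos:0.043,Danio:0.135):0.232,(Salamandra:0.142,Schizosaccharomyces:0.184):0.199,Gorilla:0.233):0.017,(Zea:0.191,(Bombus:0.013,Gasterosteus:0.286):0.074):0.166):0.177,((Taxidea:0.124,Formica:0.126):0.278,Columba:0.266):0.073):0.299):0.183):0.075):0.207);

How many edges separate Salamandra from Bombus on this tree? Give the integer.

6

The MRCA of Salamandra and Bombus is the node subtending (((Tremarctos,Danio),(Salamandra,Schizosaccharomyces),Gorilla),(Zea,(Bombus,Gasterosteus))).
From Salamandra up to that node: 3 branches. From Bombus up to the same node: 3 branches. Total: 3 + 3 = 6.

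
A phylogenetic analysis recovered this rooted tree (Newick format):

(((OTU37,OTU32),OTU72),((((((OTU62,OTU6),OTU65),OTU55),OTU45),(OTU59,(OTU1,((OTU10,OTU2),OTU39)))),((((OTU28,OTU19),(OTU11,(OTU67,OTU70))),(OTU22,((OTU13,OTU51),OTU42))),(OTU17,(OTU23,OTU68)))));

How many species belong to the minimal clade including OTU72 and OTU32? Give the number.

The MRCA of OTU72 and OTU32 is the node subtending ((OTU37,OTU32),OTU72).
That clade contains 3 terminal taxa: OTU32, OTU37, OTU72.

3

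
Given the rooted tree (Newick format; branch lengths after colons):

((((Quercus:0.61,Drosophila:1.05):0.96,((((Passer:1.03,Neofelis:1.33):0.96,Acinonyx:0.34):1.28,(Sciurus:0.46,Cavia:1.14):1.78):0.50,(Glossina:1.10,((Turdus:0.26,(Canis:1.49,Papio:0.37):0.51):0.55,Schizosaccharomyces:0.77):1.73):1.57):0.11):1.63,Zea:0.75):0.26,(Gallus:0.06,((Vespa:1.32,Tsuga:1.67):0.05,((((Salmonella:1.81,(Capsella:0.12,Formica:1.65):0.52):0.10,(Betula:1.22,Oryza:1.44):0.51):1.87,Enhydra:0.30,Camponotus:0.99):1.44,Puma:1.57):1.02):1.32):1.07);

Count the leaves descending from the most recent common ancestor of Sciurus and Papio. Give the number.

10

The MRCA of Sciurus and Papio is the node subtending ((((Passer,Neofelis),Acinonyx),(Sciurus,Cavia)),(Glossina,((Turdus,(Canis,Papio)),Schizosaccharomyces))).
That clade contains 10 terminal taxa: Acinonyx, Canis, Cavia, Glossina, Neofelis, Papio, Passer, Schizosaccharomyces, Sciurus, Turdus.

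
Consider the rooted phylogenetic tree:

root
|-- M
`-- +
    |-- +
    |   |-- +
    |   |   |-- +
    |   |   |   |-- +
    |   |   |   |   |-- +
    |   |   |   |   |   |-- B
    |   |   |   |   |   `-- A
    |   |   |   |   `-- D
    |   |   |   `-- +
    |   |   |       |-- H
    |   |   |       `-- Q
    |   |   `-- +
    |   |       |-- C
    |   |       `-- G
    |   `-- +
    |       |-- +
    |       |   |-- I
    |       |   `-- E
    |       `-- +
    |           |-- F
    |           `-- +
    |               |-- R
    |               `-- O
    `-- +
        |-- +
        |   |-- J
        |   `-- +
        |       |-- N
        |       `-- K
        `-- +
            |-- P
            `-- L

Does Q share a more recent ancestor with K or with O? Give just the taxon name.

O

The MRCA of Q and O subtends (((((B,A),D),(H,Q)),(C,G)),((I,E),(F,(R,O)))) (12 taxa).
The MRCA of Q and K subtends ((((((B,A),D),(H,Q)),(C,G)),((I,E),(F,(R,O)))),((J,(N,K)),(P,L))) (17 taxa).
The first is nested inside the second, so Q shares a more recent common ancestor with O.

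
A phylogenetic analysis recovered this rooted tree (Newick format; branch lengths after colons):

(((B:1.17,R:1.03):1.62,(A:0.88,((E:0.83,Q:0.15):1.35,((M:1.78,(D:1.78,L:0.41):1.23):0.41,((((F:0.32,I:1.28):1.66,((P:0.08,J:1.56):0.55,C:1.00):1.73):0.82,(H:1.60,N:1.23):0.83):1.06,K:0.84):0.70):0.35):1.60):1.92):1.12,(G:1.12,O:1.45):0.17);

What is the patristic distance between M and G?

The path runs M → … → MRCA → … → G; the MRCA is the root of the tree.
Branch lengths along that path: 1.78 + 0.41 + 0.35 + 1.60 + 1.92 + 1.12 + 0.17 + 1.12 = 8.47.

8.47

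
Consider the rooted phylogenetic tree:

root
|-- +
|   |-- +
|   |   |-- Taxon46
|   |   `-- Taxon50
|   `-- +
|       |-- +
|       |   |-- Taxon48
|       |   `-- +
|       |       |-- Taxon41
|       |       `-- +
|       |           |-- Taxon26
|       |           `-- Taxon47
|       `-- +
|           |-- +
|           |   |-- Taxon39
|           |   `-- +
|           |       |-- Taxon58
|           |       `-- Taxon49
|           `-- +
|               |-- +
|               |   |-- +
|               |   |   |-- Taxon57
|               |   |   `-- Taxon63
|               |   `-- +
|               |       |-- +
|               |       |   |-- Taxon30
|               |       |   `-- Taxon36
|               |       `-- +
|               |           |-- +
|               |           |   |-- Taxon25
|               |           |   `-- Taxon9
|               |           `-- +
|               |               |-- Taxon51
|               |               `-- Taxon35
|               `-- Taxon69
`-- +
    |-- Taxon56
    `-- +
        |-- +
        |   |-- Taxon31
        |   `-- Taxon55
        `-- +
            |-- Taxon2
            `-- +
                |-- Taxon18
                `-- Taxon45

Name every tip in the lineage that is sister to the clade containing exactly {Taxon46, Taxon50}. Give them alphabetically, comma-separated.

Taxon25, Taxon26, Taxon30, Taxon35, Taxon36, Taxon39, Taxon41, Taxon47, Taxon48, Taxon49, Taxon51, Taxon57, Taxon58, Taxon63, Taxon69, Taxon9

The clade containing exactly {Taxon46, Taxon50} attaches to the tree at the node subtending ((Taxon46,Taxon50),((Taxon48,(Taxon41,(Taxon26,Taxon47))),((Taxon39,(Taxon58,Taxon49)),(((Taxon57,Taxon63),((Taxon30,Taxon36),((Taxon25,Taxon9),(Taxon51,Taxon35)))),Taxon69)))).
The other lineage descending from that same node — the sister group — is ((Taxon48,(Taxon41,(Taxon26,Taxon47))),((Taxon39,(Taxon58,Taxon49)),(((Taxon57,Taxon63),((Taxon30,Taxon36),((Taxon25,Taxon9),(Taxon51,Taxon35)))),Taxon69))); its 16 tips in alphabetical order are the answer.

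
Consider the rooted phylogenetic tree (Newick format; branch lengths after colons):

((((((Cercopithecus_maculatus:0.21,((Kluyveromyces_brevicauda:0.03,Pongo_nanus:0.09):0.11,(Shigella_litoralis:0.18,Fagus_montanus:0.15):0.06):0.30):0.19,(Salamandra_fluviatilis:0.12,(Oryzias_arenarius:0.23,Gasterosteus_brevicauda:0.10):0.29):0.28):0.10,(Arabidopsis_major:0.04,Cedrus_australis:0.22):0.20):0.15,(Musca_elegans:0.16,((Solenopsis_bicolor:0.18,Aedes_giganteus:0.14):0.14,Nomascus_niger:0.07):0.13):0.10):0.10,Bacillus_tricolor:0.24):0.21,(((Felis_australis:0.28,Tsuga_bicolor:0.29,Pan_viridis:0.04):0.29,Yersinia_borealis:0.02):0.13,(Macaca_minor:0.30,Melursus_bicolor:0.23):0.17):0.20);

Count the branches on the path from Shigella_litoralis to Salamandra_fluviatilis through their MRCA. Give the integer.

6

The MRCA of Shigella_litoralis and Salamandra_fluviatilis is the node subtending ((Cercopithecus_maculatus,((Kluyveromyces_brevicauda,Pongo_nanus),(Shigella_litoralis,Fagus_montanus))),(Salamandra_fluviatilis,(Oryzias_arenarius,Gasterosteus_brevicauda))).
From Shigella_litoralis up to that node: 4 branches. From Salamandra_fluviatilis up to the same node: 2 branches. Total: 4 + 2 = 6.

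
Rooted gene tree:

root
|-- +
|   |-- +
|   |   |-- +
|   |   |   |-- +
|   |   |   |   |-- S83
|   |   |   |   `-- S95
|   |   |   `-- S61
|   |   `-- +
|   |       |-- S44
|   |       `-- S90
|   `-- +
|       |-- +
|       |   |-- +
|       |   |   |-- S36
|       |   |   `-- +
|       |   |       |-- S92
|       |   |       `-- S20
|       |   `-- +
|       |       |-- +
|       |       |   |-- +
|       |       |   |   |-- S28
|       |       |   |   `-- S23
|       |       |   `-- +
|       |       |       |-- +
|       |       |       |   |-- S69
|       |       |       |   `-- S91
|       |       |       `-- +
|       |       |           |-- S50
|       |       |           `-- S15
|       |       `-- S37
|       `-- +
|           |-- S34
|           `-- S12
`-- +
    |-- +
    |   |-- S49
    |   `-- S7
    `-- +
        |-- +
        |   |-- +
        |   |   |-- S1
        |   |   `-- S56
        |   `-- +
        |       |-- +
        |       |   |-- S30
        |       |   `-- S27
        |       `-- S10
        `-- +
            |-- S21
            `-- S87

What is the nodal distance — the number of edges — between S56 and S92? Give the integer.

The MRCA of S56 and S92 is the root of the tree.
From S56 up to that node: 5 branches. From S92 up to the same node: 6 branches. Total: 5 + 6 = 11.

11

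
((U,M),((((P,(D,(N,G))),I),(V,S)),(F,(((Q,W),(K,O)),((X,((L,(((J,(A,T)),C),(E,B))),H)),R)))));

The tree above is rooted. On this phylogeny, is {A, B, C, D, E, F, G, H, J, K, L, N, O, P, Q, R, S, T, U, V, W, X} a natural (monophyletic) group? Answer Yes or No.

No

The MRCA of the listed taxa is the root, so the smallest clade containing them is the whole tree.
That clade also contains I, M, which are not in the proposed group, so the group is not monophyletic.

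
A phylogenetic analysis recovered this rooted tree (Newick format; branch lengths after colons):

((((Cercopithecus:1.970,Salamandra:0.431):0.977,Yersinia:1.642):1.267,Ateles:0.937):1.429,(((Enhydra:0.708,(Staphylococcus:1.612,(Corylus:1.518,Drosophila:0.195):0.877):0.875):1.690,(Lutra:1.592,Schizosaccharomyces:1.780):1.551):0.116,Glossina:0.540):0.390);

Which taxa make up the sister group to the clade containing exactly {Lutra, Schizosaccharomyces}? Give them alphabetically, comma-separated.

Corylus, Drosophila, Enhydra, Staphylococcus

The clade containing exactly {Lutra, Schizosaccharomyces} attaches to the tree at the node subtending ((Enhydra,(Staphylococcus,(Corylus,Drosophila))),(Lutra,Schizosaccharomyces)).
The other lineage descending from that same node — the sister group — is (Enhydra,(Staphylococcus,(Corylus,Drosophila))); its 4 tips in alphabetical order are the answer.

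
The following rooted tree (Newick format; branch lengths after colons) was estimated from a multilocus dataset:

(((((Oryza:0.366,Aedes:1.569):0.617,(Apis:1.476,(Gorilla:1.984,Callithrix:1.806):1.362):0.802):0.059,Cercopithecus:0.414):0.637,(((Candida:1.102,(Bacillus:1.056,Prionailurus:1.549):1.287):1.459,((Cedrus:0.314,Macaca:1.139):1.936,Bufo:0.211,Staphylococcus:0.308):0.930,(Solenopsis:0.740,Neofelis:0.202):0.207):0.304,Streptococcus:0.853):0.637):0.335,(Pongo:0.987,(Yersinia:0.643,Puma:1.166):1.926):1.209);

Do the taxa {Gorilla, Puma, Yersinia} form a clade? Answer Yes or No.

No

The MRCA of the listed taxa is the root, so the smallest clade containing them is the whole tree.
That clade also contains Aedes, Apis, Bacillus, Bufo, Callithrix, Candida, Cedrus, Cercopithecus, Macaca, Neofelis, Oryza, Pongo, Prionailurus, Solenopsis, Staphylococcus, Streptococcus, which are not in the proposed group, so the group is not monophyletic.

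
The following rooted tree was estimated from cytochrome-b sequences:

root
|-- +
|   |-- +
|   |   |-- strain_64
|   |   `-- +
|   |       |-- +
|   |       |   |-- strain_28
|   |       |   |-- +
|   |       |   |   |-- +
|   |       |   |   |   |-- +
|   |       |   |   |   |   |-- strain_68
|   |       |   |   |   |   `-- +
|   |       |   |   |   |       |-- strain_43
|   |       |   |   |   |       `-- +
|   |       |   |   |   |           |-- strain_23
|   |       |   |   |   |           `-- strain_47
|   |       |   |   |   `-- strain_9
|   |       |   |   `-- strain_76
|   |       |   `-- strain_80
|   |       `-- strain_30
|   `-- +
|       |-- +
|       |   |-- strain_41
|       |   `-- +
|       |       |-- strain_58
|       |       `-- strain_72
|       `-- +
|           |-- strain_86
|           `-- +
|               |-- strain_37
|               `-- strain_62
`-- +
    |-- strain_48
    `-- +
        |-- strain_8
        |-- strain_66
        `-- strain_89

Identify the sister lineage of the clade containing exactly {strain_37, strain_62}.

strain_86

The clade containing exactly {strain_37, strain_62} attaches to the tree at the node subtending (strain_86,(strain_37,strain_62)).
The other lineage descending from that same node — the sister group — is the single tip strain_86.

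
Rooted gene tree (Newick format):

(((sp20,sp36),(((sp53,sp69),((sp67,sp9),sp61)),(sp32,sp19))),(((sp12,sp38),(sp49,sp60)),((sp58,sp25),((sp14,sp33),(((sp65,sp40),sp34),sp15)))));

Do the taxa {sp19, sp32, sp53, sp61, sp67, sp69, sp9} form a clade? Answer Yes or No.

The most recent common ancestor of these taxa subtends (((sp53,sp69),((sp67,sp9),sp61)),(sp32,sp19)).
That clade has exactly 7 tips — every listed taxon and nothing else — so the group is monophyletic.

Yes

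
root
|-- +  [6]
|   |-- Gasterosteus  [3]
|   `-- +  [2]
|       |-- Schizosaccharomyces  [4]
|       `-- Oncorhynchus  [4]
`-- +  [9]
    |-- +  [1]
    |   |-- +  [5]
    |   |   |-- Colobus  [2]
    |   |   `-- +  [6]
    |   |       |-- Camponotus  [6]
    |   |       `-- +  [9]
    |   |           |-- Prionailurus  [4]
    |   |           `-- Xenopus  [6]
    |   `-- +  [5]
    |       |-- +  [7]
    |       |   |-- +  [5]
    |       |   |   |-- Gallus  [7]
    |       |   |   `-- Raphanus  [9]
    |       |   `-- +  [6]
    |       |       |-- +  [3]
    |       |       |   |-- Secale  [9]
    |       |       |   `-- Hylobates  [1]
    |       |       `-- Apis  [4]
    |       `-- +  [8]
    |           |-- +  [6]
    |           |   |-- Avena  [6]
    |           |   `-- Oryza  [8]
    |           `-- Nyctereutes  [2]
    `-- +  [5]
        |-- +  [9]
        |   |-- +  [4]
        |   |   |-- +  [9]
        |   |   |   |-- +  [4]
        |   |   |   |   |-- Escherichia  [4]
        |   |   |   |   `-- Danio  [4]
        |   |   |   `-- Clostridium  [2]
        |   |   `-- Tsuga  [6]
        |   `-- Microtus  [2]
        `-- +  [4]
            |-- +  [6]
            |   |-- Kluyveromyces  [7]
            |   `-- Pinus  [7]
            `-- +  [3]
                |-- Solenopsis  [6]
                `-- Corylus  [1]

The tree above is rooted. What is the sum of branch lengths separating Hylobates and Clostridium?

The path runs Hylobates → … → MRCA → … → Clostridium; the MRCA is the node subtending (((Colobus,(Camponotus,(Prionailurus,Xenopus))),(((Gallus,Raphanus),((Secale,Hylobates),Apis)),((Avena,Oryza),Nyctereutes))),(((((Escherichia,Danio),Clostridium),Tsuga),Microtus),((Kluyveromyces,Pinus),(Solenopsis,Corylus)))).
Branch lengths along that path: 1 + 3 + 6 + 7 + 5 + 1 + 5 + 9 + 4 + 9 + 2 = 52.

52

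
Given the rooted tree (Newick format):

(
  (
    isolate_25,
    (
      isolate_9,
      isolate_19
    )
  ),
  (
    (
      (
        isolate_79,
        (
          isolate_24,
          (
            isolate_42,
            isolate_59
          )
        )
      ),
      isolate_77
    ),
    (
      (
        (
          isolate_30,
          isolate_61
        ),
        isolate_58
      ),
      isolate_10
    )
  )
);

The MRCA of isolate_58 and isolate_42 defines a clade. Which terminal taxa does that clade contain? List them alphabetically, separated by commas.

isolate_10, isolate_24, isolate_30, isolate_42, isolate_58, isolate_59, isolate_61, isolate_77, isolate_79

Tracing isolate_58: it sits inside ((isolate_30,isolate_61),isolate_58).
Tracing isolate_42: it sits inside (isolate_42,isolate_59).
The smallest clade enclosing both is (((isolate_79,(isolate_24,(isolate_42,isolate_59))),isolate_77),(((isolate_30,isolate_61),isolate_58),isolate_10)); the answer is its 9 terminal taxa in alphabetical order.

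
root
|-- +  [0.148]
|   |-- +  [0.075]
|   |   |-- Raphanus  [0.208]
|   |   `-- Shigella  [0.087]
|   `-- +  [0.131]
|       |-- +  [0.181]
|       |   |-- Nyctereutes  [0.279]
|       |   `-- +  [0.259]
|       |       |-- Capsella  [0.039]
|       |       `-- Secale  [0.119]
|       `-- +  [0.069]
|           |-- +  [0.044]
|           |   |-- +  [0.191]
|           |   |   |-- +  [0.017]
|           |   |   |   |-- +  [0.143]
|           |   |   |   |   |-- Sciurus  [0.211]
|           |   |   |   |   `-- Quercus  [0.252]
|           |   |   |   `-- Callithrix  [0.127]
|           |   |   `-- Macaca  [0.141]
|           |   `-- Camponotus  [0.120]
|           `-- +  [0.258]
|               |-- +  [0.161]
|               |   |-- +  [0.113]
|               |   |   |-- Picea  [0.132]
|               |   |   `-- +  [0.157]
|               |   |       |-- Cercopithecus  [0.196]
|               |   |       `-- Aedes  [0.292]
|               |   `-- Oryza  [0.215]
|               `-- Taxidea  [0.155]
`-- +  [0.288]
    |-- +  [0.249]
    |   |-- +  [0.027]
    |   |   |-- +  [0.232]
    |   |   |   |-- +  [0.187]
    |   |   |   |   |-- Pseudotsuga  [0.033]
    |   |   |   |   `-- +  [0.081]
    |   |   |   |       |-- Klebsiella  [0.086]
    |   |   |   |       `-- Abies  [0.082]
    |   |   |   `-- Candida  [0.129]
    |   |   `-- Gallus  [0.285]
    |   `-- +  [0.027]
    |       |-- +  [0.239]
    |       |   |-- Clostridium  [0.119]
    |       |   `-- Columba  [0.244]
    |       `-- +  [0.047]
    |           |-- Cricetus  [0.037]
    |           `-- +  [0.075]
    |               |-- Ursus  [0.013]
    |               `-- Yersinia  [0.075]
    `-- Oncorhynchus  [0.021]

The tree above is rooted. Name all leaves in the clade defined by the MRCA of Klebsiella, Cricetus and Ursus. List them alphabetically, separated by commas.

Abies, Candida, Clostridium, Columba, Cricetus, Gallus, Klebsiella, Pseudotsuga, Ursus, Yersinia

Tracing Klebsiella: it sits inside (Klebsiella,Abies).
Tracing Cricetus: it sits inside (Cricetus,(Ursus,Yersinia)).
Tracing Ursus: it sits inside (Ursus,Yersinia).
The smallest clade enclosing all 3 is ((((Pseudotsuga,(Klebsiella,Abies)),Candida),Gallus),((Clostridium,Columba),(Cricetus,(Ursus,Yersinia)))); the answer is its 10 terminal taxa in alphabetical order.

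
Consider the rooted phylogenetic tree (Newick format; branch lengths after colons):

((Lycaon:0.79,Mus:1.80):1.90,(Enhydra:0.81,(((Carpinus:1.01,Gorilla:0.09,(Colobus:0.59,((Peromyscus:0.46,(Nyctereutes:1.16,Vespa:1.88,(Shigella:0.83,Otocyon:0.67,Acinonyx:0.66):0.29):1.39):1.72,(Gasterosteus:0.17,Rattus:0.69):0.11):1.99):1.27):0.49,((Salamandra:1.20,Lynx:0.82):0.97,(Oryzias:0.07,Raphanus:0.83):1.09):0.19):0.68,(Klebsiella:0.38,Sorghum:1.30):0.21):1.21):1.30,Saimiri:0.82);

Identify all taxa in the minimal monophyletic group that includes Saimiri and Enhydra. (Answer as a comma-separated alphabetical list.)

Tracing Saimiri: it attaches directly to the root.
Tracing Enhydra: it sits inside (Enhydra,(((Carpinus,Gorilla,(Colobus,((Peromyscus,(Nyctereutes,Vespa,(Shigella,Otocyon,Acinonyx))),(Gasterosteus,Rattus)))),((Salamandra,Lynx),(Oryzias,Raphanus))),(Klebsiella,Sorghum))).
The smallest clade enclosing both is the whole tree (their MRCA is the root), so the answer is all 21 tips in alphabetical order.

Acinonyx, Carpinus, Colobus, Enhydra, Gasterosteus, Gorilla, Klebsiella, Lycaon, Lynx, Mus, Nyctereutes, Oryzias, Otocyon, Peromyscus, Raphanus, Rattus, Saimiri, Salamandra, Shigella, Sorghum, Vespa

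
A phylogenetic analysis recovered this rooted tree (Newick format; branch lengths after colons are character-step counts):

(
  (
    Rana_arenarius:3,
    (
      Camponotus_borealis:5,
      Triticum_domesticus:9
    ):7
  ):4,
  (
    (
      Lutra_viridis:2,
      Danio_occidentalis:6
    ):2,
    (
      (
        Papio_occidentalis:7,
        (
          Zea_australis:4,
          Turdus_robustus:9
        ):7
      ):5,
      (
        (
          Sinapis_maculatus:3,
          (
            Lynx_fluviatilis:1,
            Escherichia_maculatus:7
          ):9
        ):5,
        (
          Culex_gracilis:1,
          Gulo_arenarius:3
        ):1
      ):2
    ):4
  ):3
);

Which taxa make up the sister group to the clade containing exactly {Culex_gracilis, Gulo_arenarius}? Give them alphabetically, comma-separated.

The clade containing exactly {Culex_gracilis, Gulo_arenarius} attaches to the tree at the node subtending ((Sinapis_maculatus,(Lynx_fluviatilis,Escherichia_maculatus)),(Culex_gracilis,Gulo_arenarius)).
The other lineage descending from that same node — the sister group — is (Sinapis_maculatus,(Lynx_fluviatilis,Escherichia_maculatus)); its 3 tips in alphabetical order are the answer.

Escherichia_maculatus, Lynx_fluviatilis, Sinapis_maculatus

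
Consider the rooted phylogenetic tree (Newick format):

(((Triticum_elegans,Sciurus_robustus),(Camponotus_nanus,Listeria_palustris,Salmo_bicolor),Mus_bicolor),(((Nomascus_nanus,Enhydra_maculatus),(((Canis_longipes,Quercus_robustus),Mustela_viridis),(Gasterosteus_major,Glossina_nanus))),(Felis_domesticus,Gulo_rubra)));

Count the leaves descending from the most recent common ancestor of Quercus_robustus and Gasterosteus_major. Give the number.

5

The MRCA of Quercus_robustus and Gasterosteus_major is the node subtending (((Canis_longipes,Quercus_robustus),Mustela_viridis),(Gasterosteus_major,Glossina_nanus)).
That clade contains 5 terminal taxa: Canis_longipes, Gasterosteus_major, Glossina_nanus, Mustela_viridis, Quercus_robustus.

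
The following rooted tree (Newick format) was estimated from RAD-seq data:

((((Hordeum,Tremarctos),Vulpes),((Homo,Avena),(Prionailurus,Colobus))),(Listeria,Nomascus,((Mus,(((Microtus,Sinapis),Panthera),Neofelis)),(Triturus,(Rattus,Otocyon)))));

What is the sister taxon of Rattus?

Otocyon

Rattus attaches to the tree at the node subtending (Rattus,Otocyon).
The other lineage descending from that same node — the sister group — is the single tip Otocyon.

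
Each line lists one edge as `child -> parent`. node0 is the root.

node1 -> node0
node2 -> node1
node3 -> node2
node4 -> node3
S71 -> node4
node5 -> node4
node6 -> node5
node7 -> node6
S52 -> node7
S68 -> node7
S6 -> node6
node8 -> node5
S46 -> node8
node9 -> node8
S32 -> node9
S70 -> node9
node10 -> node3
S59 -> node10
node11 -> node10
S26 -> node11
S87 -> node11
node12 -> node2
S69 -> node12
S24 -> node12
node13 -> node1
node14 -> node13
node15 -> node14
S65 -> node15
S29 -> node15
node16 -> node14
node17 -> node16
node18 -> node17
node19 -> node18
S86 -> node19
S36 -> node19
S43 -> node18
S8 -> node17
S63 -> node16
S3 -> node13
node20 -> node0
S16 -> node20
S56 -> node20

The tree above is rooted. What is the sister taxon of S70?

S70 attaches to the tree at the node subtending (S32,S70).
The other lineage descending from that same node — the sister group — is the single tip S32.

S32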